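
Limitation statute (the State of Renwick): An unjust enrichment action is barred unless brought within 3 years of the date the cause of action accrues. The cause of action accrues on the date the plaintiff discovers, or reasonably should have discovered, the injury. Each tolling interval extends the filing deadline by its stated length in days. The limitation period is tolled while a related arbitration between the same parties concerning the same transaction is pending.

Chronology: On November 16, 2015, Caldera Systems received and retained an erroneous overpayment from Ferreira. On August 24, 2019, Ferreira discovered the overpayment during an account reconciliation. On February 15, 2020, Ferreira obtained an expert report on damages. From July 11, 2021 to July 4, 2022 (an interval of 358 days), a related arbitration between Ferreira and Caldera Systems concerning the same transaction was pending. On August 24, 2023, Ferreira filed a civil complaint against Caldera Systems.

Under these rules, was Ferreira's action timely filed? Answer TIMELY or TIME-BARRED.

Under the discovery rule, the claim accrued on August 24, 2019, when Ferreira discovered the injury — not on the November 16, 2015 date of the underlying act.
Adding the 3 years base period to August 24, 2019 gives a deadline of August 24, 2022, before any tolling.
The period was tolled for 358 days by the pending related arbitration (July 11, 2021 to July 4, 2022), pushing the deadline to August 17, 2023.
The other events in the timeline have no effect on the limitation period under the stated rules.
Filing on August 24, 2023 missed the August 17, 2023 deadline — the action is time-barred.

TIME-BARRED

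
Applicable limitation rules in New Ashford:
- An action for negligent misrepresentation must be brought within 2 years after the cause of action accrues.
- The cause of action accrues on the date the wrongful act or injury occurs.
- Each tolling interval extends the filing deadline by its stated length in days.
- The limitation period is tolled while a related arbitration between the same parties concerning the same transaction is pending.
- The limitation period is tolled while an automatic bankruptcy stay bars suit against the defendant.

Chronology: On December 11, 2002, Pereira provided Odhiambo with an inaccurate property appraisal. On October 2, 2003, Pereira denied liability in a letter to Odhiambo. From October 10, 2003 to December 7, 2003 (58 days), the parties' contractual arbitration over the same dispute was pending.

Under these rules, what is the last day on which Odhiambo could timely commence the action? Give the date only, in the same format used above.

February 7, 2005

The limitation period began to run on December 11, 2002.
Adding the 2 years base period to December 11, 2002 gives a deadline of December 11, 2004, before any tolling.
The period was tolled for 58 days by the pending related arbitration (October 10, 2003 to December 7, 2003), pushing the deadline to February 7, 2005.
None of the other events listed affects the running of the period under the stated rules.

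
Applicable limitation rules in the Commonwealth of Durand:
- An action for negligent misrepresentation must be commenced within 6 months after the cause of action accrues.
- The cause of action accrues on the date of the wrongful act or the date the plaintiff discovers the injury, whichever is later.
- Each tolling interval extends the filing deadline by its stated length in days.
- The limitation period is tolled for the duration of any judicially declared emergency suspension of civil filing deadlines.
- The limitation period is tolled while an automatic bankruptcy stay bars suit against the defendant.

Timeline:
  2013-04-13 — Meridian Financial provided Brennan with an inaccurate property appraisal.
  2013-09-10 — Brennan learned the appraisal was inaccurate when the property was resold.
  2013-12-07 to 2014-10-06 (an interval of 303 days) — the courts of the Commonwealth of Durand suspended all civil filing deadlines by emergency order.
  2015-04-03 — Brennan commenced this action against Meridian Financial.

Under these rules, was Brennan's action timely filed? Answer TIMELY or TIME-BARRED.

The claim accrued on 2013-09-10 — the later of the 2013-04-13 act and the 2013-09-10 discovery.
6 months from 2013-09-10 is 2014-03-10.
The emergency suspension of filing deadlines from 2013-12-07 to 2014-10-06 tolled the period for 303 days, extending the deadline to 2015-01-07.
Filing on 2015-04-03 missed the 2015-01-07 deadline — the action is time-barred.

TIME-BARRED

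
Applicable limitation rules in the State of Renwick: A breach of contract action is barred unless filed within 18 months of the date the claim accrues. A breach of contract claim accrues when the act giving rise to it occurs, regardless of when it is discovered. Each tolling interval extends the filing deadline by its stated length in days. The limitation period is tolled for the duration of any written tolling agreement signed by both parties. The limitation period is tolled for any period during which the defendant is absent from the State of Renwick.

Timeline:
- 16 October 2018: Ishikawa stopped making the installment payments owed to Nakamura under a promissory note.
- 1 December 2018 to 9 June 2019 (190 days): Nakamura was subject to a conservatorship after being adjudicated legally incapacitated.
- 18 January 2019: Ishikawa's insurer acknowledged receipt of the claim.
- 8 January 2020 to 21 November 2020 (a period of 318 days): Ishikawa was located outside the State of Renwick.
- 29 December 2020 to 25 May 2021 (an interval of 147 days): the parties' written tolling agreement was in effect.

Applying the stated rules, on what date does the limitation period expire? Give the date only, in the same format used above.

25 July 2021

The limitation period began to run on 16 October 2018.
18 months from 16 October 2018 is 16 April 2020.
The defendant's absence from the jurisdiction from 8 January 2020 to 21 November 2020 tolled the period for 318 days, extending the deadline to 28 February 2021.
The written tolling agreement from 29 December 2020 to 25 May 2021 tolled the period for 147 days, extending the deadline to 25 July 2021.
Although the plaintiff's incapacity ran from 1 December 2018 to 9 June 2019, the stated rules do not make that a tolling event, so it is disregarded.
None of the other events listed affects the running of the period under the stated rules.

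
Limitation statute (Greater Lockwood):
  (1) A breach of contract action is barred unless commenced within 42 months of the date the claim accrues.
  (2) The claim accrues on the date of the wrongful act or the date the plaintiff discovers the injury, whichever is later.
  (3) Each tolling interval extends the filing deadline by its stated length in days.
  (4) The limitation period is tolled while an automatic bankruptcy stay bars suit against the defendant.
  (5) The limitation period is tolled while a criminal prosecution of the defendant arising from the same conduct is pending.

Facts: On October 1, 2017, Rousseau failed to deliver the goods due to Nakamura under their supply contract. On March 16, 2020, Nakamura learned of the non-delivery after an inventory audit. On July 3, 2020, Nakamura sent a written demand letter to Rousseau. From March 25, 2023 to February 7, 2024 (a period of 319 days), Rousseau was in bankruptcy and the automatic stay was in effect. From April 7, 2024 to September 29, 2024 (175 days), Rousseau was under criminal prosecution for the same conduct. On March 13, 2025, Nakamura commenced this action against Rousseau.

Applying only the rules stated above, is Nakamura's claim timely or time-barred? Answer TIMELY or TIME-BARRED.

TIME-BARRED

Taking the later of the act (October 1, 2017) and discovery (March 16, 2020), the claim accrued on March 16, 2020.
Adding the 42 months base period to March 16, 2020 gives a deadline of September 16, 2023, before any tolling.
The automatic bankruptcy stay from March 25, 2023 to February 7, 2024 tolled the period for 319 days, extending the deadline to July 31, 2024.
The period was tolled for 175 days by the pending criminal prosecution (April 7, 2024 to September 29, 2024), pushing the deadline to January 22, 2025.
None of the other events listed affects the running of the period under the stated rules.
Filing on March 13, 2025 missed the January 22, 2025 deadline — the action is time-barred.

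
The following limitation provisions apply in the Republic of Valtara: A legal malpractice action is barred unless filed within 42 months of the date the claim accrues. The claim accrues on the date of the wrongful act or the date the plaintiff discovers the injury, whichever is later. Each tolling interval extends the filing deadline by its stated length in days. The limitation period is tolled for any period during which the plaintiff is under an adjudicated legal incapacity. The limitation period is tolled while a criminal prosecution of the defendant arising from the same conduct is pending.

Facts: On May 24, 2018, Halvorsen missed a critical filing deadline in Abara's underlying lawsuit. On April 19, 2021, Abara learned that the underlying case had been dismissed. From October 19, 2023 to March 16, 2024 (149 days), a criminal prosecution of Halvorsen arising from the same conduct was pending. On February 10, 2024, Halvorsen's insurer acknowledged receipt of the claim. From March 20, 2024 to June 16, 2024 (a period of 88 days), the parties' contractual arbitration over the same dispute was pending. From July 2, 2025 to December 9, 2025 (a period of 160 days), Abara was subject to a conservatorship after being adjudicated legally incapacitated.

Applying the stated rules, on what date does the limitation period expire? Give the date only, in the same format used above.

March 17, 2025

The claim accrued on April 19, 2021 — the later of the May 24, 2018 act and the April 19, 2021 discovery.
42 months from April 19, 2021 is October 19, 2024.
The period was tolled for 149 days by the pending criminal prosecution (October 19, 2023 to March 16, 2024), pushing the deadline to March 17, 2025.
The plaintiff's legal incapacity starting July 2, 2025 came too late — the period had run on March 17, 2025 — and so does not extend the deadline.
No stated provision tolls the period for a pending arbitration, so the interval from March 20, 2024 to June 16, 2024 has no effect on the deadline.
Nothing else in the chronology tolls or restarts the period.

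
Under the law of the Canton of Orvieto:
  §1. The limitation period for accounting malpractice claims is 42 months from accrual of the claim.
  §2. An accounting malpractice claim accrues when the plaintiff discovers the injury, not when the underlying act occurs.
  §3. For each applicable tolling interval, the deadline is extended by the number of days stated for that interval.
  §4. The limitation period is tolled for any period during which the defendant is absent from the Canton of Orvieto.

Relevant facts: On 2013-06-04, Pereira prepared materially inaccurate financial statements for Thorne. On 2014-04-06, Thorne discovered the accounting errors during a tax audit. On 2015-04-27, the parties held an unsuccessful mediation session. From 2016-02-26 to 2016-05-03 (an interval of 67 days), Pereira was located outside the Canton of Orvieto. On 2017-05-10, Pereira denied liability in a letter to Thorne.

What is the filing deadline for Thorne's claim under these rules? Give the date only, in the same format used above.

Accrual is tied to discovery, so the period began on 2014-04-06 rather than on 2013-06-04 when the act occurred.
Adding the 42 months base period to 2014-04-06 gives a deadline of 2017-10-06, before any tolling.
The defendant's absence from the jurisdiction from 2016-02-26 to 2016-05-03 tolled the period for 67 days, extending the deadline to 2017-12-12.
The other events in the timeline have no effect on the limitation period under the stated rules.

2017-12-12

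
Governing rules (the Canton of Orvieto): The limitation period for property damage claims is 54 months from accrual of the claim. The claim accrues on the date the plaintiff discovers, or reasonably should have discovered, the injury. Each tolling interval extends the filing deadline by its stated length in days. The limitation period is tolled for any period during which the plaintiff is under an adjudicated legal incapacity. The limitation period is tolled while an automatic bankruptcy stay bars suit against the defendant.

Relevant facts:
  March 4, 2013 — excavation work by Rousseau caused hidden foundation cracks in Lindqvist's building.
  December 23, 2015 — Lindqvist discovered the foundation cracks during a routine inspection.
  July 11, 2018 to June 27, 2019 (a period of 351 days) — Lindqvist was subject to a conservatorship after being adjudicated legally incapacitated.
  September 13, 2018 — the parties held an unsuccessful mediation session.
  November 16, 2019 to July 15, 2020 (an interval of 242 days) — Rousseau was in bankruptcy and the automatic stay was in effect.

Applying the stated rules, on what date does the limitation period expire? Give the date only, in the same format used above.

The claim did not accrue until Lindqvist discovered the injury on December 23, 2015; the March 4, 2013 act date does not start the clock under the stated rule.
Adding the 54 months base period to December 23, 2015 gives a deadline of June 23, 2020, before any tolling.
Because the plaintiff's legal incapacity ran from July 11, 2018 to June 27, 2019, the deadline is extended by 351 days to June 9, 2021.
Because the automatic bankruptcy stay ran from November 16, 2019 to July 15, 2020, the deadline is extended by 242 days to February 6, 2022.
None of the other events listed affects the running of the period under the stated rules.

February 6, 2022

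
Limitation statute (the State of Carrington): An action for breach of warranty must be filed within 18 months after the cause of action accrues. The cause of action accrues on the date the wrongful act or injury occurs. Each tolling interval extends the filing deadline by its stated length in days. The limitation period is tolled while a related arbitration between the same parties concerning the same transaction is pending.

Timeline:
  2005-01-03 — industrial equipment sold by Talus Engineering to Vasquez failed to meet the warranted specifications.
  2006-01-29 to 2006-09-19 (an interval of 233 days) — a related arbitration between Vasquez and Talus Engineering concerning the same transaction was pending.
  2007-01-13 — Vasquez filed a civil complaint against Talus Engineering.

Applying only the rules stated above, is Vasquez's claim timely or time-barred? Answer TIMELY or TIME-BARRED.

TIMELY

The claim accrued on 2005-01-03, when the wrongful act occurred.
The untolled deadline — 18 months after 2005-01-03 — is 2006-07-03.
Because the pending related arbitration ran from 2006-01-29 to 2006-09-19, the deadline is extended by 233 days to 2007-02-21.
The 2007-01-13 filing precedes the 2007-02-21 deadline; the claim is timely.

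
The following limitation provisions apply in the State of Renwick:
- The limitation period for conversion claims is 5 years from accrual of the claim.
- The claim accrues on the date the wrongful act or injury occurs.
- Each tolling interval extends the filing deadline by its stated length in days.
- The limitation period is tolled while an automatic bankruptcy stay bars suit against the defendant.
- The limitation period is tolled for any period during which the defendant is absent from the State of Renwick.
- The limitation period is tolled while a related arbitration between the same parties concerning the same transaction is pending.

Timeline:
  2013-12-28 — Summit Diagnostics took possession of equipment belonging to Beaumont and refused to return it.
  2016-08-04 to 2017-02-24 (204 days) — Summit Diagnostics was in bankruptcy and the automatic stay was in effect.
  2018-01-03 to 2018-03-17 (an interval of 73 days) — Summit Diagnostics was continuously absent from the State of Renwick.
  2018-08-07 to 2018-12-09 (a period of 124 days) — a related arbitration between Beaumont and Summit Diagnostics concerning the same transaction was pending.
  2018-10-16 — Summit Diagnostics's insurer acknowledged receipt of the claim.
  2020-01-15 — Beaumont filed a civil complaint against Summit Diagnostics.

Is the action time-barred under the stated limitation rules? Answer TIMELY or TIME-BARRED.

The claim accrued on 2013-12-28, the date of the act.
Adding the 5 years base period to 2013-12-28 gives a deadline of 2018-12-28, before any tolling.
The period was tolled for 204 days by the automatic bankruptcy stay (2016-08-04 to 2017-02-24), pushing the deadline to 2019-07-20.
The period was tolled for 73 days by the defendant's absence from the jurisdiction (2018-01-03 to 2018-03-17), pushing the deadline to 2019-10-01.
The pending related arbitration from 2018-08-07 to 2018-12-09 tolled the period for 124 days, extending the deadline to 2020-02-02.
The other events in the timeline have no effect on the limitation period under the stated rules.
Filing on 2020-01-15 beat the 2020-02-02 deadline — the action is timely.

TIMELY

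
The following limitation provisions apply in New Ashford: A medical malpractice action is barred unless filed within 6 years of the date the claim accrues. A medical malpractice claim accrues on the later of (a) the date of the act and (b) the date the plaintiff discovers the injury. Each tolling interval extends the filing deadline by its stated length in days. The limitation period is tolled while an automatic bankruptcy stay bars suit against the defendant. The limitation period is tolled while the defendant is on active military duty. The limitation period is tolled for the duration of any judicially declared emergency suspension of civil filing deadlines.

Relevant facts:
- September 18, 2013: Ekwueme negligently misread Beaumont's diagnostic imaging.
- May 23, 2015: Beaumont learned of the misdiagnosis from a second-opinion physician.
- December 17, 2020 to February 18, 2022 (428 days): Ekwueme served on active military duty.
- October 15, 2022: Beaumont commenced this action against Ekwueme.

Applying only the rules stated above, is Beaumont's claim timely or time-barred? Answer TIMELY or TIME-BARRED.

TIME-BARRED

Taking the later of the act (September 18, 2013) and discovery (May 23, 2015), the claim accrued on May 23, 2015.
The untolled deadline — 6 years after May 23, 2015 — is May 23, 2021.
The period was tolled for 428 days by the defendant's active military service (December 17, 2020 to February 18, 2022), pushing the deadline to July 25, 2022.
Filing on October 15, 2022 missed the July 25, 2022 deadline — the action is time-barred.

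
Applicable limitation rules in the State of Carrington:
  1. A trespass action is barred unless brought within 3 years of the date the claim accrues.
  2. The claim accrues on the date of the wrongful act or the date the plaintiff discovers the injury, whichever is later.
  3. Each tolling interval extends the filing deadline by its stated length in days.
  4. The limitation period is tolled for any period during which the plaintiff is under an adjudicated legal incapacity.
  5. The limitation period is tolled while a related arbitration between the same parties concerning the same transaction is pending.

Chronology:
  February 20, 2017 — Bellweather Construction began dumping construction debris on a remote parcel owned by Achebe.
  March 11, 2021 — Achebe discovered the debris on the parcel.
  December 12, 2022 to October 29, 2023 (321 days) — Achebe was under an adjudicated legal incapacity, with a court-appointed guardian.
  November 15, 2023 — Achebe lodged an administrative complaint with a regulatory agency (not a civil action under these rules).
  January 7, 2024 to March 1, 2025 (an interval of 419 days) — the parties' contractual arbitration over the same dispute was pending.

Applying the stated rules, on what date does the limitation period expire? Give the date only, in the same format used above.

March 21, 2026

Because discovery on March 11, 2021 post-dates the February 20, 2017 act, accrual under the later-of rule falls on March 11, 2021.
The untolled deadline — 3 years after March 11, 2021 — is March 11, 2024.
The plaintiff's legal incapacity from December 12, 2022 to October 29, 2023 tolled the period for 321 days, extending the deadline to January 26, 2025.
Because the pending related arbitration ran from January 7, 2024 to March 1, 2025, the deadline is extended by 419 days to March 21, 2026.
The other events in the timeline have no effect on the limitation period under the stated rules.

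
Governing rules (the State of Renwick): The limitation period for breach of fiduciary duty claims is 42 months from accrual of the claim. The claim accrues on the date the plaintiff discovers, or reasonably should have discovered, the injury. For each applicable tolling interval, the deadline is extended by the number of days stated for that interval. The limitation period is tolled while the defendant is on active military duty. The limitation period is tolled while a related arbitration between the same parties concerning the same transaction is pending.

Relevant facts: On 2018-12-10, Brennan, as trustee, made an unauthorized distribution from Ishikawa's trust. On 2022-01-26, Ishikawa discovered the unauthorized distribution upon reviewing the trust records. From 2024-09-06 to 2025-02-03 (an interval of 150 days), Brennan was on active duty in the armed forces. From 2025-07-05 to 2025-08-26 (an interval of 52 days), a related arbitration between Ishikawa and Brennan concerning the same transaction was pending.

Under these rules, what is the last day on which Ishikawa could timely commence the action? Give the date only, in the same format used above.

The claim did not accrue until Ishikawa discovered the injury on 2022-01-26; the 2018-12-10 act date does not start the clock under the stated rule.
Adding the 42 months base period to 2022-01-26 gives a deadline of 2025-07-26, before any tolling.
The defendant's active military service from 2024-09-06 to 2025-02-03 tolled the period for 150 days, extending the deadline to 2025-12-23.
The period was tolled for 52 days by the pending related arbitration (2025-07-05 to 2025-08-26), pushing the deadline to 2026-02-13.

2026-02-13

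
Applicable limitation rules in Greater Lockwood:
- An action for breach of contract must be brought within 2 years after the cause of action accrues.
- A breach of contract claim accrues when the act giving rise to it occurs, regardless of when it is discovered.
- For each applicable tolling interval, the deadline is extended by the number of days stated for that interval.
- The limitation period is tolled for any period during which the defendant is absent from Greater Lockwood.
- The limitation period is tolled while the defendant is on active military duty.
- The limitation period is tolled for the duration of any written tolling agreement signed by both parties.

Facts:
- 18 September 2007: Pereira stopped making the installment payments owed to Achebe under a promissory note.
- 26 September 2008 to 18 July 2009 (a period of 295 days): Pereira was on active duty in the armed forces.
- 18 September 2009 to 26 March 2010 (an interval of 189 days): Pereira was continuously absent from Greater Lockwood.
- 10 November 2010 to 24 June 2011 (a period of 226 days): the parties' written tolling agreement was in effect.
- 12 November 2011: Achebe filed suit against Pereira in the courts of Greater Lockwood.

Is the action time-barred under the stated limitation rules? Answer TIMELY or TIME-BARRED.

The limitation period began to run on 18 September 2007.
The untolled deadline — 2 years after 18 September 2007 — is 18 September 2009.
Because the defendant's active military service ran from 26 September 2008 to 18 July 2009, the deadline is extended by 295 days to 10 July 2010.
Because the defendant's absence from the jurisdiction ran from 18 September 2009 to 26 March 2010, the deadline is extended by 189 days to 15 January 2011.
The period was tolled for 226 days by the written tolling agreement (10 November 2010 to 24 June 2011), pushing the deadline to 29 August 2011.
The 12 November 2011 filing falls after the 29 August 2011 deadline; the claim is time-barred.

TIME-BARRED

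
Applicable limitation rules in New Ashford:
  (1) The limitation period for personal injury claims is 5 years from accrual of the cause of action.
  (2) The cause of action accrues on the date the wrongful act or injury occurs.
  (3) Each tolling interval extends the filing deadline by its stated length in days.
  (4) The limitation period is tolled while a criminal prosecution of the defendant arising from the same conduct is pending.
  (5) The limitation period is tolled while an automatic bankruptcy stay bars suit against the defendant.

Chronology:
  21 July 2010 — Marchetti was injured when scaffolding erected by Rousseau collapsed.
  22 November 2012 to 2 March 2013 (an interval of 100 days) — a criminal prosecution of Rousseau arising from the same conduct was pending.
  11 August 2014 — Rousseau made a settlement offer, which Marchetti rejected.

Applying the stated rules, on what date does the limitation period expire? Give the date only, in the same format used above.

29 October 2015

The cause of action accrued on 21 July 2010, the date of the act.
The untolled deadline — 5 years after 21 July 2010 — is 21 July 2015.
The period was tolled for 100 days by the pending criminal prosecution (22 November 2012 to 2 March 2013), pushing the deadline to 29 October 2015.
The other events in the timeline have no effect on the limitation period under the stated rules.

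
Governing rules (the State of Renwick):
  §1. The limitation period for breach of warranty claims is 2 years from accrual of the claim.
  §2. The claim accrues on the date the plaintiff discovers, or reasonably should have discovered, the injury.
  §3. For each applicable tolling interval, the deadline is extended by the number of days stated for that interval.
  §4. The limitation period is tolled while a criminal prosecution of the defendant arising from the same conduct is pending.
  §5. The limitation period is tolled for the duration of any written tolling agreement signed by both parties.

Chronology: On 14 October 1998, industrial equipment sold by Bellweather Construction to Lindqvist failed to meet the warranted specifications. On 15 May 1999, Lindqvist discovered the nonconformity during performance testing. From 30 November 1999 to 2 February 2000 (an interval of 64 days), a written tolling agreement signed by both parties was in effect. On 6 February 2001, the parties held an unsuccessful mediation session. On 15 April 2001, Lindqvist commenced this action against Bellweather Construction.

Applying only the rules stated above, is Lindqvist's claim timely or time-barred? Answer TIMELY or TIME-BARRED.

TIMELY

The claim did not accrue until Lindqvist discovered the injury on 15 May 1999; the 14 October 1998 act date does not start the clock under the stated rule.
Adding the 2 years base period to 15 May 1999 gives a deadline of 15 May 2001, before any tolling.
The written tolling agreement from 30 November 1999 to 2 February 2000 tolled the period for 64 days, extending the deadline to 18 July 2001.
The other events in the timeline have no effect on the limitation period under the stated rules.
Lindqvist filed on 15 April 2001, before the 18 July 2001 deadline, so the action is timely.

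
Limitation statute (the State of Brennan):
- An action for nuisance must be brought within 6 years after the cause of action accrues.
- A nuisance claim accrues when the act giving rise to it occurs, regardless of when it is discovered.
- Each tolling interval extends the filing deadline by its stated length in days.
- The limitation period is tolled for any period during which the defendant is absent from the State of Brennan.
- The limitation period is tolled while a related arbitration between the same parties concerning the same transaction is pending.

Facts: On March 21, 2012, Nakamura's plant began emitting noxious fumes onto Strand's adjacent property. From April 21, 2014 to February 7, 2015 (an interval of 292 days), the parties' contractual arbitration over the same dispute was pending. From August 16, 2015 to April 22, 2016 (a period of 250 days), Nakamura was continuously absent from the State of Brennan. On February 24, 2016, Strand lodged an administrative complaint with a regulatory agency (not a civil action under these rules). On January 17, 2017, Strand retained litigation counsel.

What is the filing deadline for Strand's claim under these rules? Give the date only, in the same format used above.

The limitation period began to run on March 21, 2012.
6 years from March 21, 2012 is March 21, 2018.
Because the pending related arbitration ran from April 21, 2014 to February 7, 2015, the deadline is extended by 292 days to January 7, 2019.
Because the defendant's absence from the jurisdiction ran from August 16, 2015 to April 22, 2016, the deadline is extended by 250 days to September 14, 2019.
Nothing else in the chronology tolls or restarts the period.

September 14, 2019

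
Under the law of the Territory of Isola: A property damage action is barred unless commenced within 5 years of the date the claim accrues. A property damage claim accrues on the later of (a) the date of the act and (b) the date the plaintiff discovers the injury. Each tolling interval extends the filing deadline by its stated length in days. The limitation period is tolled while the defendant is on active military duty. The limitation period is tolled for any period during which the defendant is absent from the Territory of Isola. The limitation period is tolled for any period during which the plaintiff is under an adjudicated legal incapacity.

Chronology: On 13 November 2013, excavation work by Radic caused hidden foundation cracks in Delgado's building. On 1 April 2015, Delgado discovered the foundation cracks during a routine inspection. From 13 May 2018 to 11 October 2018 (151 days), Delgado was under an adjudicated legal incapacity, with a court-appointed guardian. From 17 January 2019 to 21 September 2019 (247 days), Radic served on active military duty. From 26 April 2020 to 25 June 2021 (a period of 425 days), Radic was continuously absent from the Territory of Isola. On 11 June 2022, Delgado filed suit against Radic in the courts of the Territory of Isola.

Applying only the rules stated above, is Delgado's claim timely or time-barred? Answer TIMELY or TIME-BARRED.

The claim accrued on 1 April 2015 — the later of the 13 November 2013 act and the 1 April 2015 discovery.
The untolled deadline — 5 years after 1 April 2015 — is 1 April 2020.
Because the plaintiff's legal incapacity ran from 13 May 2018 to 11 October 2018, the deadline is extended by 151 days to 30 August 2020.
Because the defendant's active military service ran from 17 January 2019 to 21 September 2019, the deadline is extended by 247 days to 4 May 2021.
The defendant's absence from the jurisdiction from 26 April 2020 to 25 June 2021 tolled the period for 425 days, extending the deadline to 3 July 2022.
Delgado filed on 11 June 2022, before the 3 July 2022 deadline, so the action is timely.

TIMELY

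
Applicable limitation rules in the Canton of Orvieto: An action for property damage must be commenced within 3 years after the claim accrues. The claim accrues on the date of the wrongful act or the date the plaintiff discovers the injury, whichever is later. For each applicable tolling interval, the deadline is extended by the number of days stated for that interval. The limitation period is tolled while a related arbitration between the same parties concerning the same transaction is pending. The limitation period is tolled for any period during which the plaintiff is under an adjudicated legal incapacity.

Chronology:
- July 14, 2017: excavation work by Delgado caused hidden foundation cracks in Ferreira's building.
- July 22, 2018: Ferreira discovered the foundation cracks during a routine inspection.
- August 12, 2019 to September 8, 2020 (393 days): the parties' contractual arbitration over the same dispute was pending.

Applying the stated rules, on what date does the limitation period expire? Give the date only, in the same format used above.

August 19, 2022

Taking the later of the act (July 14, 2017) and discovery (July 22, 2018), the claim accrued on July 22, 2018.
Adding the 3 years base period to July 22, 2018 gives a deadline of July 22, 2021, before any tolling.
The period was tolled for 393 days by the pending related arbitration (August 12, 2019 to September 8, 2020), pushing the deadline to August 19, 2022.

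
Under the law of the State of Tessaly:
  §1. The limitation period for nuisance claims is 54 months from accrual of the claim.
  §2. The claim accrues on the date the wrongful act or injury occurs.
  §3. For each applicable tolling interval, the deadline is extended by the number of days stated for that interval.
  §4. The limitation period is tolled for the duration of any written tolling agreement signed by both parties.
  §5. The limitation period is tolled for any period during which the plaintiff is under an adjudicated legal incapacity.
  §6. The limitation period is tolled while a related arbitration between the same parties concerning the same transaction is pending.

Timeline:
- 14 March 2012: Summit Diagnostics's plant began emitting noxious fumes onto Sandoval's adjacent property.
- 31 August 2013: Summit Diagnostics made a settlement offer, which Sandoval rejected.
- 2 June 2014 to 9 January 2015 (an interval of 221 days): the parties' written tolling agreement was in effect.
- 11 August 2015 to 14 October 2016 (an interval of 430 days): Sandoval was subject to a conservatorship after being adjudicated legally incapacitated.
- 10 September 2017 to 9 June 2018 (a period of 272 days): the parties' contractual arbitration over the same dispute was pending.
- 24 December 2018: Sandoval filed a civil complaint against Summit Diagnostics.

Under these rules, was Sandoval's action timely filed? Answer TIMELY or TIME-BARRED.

TIMELY

The limitation period began to run on 14 March 2012.
54 months from 14 March 2012 is 14 September 2016.
Because the written tolling agreement ran from 2 June 2014 to 9 January 2015, the deadline is extended by 221 days to 23 April 2017.
The period was tolled for 430 days by the plaintiff's legal incapacity (11 August 2015 to 14 October 2016), pushing the deadline to 27 June 2018.
Because the pending related arbitration ran from 10 September 2017 to 9 June 2018, the deadline is extended by 272 days to 26 March 2019.
Nothing else in the chronology tolls or restarts the period.
The 24 December 2018 filing precedes the 26 March 2019 deadline; the claim is timely.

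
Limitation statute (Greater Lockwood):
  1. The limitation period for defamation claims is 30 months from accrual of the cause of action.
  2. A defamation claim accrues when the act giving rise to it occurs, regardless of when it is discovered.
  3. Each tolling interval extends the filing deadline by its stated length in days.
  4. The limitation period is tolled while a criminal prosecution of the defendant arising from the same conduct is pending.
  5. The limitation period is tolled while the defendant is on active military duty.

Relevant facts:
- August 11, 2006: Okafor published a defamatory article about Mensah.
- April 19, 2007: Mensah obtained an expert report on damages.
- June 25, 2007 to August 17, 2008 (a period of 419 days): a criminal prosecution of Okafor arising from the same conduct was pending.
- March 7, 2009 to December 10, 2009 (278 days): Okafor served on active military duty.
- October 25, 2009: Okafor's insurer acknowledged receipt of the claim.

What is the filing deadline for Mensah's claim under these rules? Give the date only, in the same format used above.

The limitation period began to run on August 11, 2006.
30 months from August 11, 2006 is February 11, 2009.
The period was tolled for 419 days by the pending criminal prosecution (June 25, 2007 to August 17, 2008), pushing the deadline to April 6, 2010.
The period was tolled for 278 days by the defendant's active military service (March 7, 2009 to December 10, 2009), pushing the deadline to January 9, 2011.
The other events in the timeline have no effect on the limitation period under the stated rules.

January 9, 2011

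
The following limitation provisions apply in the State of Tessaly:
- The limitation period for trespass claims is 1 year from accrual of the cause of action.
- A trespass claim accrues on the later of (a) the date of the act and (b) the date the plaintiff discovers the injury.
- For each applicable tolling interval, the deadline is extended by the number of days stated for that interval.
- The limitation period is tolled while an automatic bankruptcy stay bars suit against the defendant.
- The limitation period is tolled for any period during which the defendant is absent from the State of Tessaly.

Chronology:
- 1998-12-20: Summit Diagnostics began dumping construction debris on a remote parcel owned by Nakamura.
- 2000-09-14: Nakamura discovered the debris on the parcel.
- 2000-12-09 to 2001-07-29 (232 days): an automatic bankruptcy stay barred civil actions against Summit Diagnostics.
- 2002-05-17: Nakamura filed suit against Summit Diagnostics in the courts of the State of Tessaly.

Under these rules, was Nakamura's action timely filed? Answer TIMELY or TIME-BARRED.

TIME-BARRED

Taking the later of the act (1998-12-20) and discovery (2000-09-14), the claim accrued on 2000-09-14.
Adding the 1 year base period to 2000-09-14 gives a deadline of 2001-09-14, before any tolling.
The automatic bankruptcy stay from 2000-12-09 to 2001-07-29 tolled the period for 232 days, extending the deadline to 2002-05-04.
Filing on 2002-05-17 missed the 2002-05-04 deadline — the action is time-barred.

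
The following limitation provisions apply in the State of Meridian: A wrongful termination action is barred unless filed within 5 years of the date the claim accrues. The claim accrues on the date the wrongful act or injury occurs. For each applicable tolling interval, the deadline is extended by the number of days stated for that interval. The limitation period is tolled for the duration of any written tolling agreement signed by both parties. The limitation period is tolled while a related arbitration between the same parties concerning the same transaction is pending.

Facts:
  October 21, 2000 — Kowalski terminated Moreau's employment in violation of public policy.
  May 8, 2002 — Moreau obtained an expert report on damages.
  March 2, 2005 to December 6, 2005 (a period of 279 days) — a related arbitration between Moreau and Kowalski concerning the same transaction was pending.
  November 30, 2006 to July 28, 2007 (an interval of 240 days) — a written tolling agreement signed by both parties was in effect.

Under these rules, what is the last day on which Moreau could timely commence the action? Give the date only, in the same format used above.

July 27, 2006

The limitation period began to run on October 21, 2000.
The untolled deadline — 5 years after October 21, 2000 — is October 21, 2005.
The pending related arbitration from March 2, 2005 to December 6, 2005 tolled the period for 279 days, extending the deadline to July 27, 2006.
The written tolling agreement starting November 30, 2006 came too late — the period had run on July 27, 2006 — and so does not extend the deadline.
The other events in the timeline have no effect on the limitation period under the stated rules.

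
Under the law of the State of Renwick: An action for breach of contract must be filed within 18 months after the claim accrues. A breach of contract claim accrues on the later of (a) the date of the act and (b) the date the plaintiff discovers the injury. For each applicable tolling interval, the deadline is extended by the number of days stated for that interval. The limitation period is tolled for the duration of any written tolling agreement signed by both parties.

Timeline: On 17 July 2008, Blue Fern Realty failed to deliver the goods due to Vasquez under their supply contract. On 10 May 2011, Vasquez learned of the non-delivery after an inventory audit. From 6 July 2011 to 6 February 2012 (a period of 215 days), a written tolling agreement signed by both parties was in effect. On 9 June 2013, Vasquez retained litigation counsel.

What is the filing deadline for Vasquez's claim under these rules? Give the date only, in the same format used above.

Because discovery on 10 May 2011 post-dates the 17 July 2008 act, accrual under the later-of rule falls on 10 May 2011.
18 months from 10 May 2011 is 10 November 2012.
Because the written tolling agreement ran from 6 July 2011 to 6 February 2012, the deadline is extended by 215 days to 13 June 2013.
The other events in the timeline have no effect on the limitation period under the stated rules.

13 June 2013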